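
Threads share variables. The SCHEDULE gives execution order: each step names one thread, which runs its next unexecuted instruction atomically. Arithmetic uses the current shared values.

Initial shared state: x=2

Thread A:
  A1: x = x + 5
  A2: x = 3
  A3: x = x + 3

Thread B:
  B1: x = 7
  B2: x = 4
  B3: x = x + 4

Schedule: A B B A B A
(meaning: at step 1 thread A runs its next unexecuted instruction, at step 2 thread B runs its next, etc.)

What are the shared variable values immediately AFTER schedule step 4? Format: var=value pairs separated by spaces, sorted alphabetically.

Answer: x=3

Derivation:
Step 1: thread A executes A1 (x = x + 5). Shared: x=7. PCs: A@1 B@0
Step 2: thread B executes B1 (x = 7). Shared: x=7. PCs: A@1 B@1
Step 3: thread B executes B2 (x = 4). Shared: x=4. PCs: A@1 B@2
Step 4: thread A executes A2 (x = 3). Shared: x=3. PCs: A@2 B@2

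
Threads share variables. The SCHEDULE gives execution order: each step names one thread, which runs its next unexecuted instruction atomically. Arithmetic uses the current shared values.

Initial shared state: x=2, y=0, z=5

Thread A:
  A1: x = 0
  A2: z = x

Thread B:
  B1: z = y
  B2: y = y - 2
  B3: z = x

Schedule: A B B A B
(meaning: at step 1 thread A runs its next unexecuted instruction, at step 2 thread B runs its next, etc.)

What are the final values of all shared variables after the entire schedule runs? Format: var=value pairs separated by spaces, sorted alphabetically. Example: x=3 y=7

Answer: x=0 y=-2 z=0

Derivation:
Step 1: thread A executes A1 (x = 0). Shared: x=0 y=0 z=5. PCs: A@1 B@0
Step 2: thread B executes B1 (z = y). Shared: x=0 y=0 z=0. PCs: A@1 B@1
Step 3: thread B executes B2 (y = y - 2). Shared: x=0 y=-2 z=0. PCs: A@1 B@2
Step 4: thread A executes A2 (z = x). Shared: x=0 y=-2 z=0. PCs: A@2 B@2
Step 5: thread B executes B3 (z = x). Shared: x=0 y=-2 z=0. PCs: A@2 B@3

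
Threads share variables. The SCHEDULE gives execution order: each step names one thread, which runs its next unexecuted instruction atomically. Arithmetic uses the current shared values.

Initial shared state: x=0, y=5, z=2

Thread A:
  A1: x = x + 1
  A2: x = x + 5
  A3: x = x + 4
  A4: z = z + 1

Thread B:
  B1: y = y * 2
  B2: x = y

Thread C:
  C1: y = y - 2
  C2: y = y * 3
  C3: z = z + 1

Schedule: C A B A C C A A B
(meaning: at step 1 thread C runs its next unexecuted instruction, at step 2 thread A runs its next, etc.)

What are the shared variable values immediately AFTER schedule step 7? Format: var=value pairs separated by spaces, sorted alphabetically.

Step 1: thread C executes C1 (y = y - 2). Shared: x=0 y=3 z=2. PCs: A@0 B@0 C@1
Step 2: thread A executes A1 (x = x + 1). Shared: x=1 y=3 z=2. PCs: A@1 B@0 C@1
Step 3: thread B executes B1 (y = y * 2). Shared: x=1 y=6 z=2. PCs: A@1 B@1 C@1
Step 4: thread A executes A2 (x = x + 5). Shared: x=6 y=6 z=2. PCs: A@2 B@1 C@1
Step 5: thread C executes C2 (y = y * 3). Shared: x=6 y=18 z=2. PCs: A@2 B@1 C@2
Step 6: thread C executes C3 (z = z + 1). Shared: x=6 y=18 z=3. PCs: A@2 B@1 C@3
Step 7: thread A executes A3 (x = x + 4). Shared: x=10 y=18 z=3. PCs: A@3 B@1 C@3

Answer: x=10 y=18 z=3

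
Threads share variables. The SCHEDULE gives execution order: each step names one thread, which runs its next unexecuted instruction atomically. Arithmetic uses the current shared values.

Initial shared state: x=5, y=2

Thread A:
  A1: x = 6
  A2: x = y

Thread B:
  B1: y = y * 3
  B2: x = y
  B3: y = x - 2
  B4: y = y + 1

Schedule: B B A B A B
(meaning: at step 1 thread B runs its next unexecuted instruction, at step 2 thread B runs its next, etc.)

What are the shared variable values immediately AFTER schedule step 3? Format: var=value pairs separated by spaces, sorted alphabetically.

Answer: x=6 y=6

Derivation:
Step 1: thread B executes B1 (y = y * 3). Shared: x=5 y=6. PCs: A@0 B@1
Step 2: thread B executes B2 (x = y). Shared: x=6 y=6. PCs: A@0 B@2
Step 3: thread A executes A1 (x = 6). Shared: x=6 y=6. PCs: A@1 B@2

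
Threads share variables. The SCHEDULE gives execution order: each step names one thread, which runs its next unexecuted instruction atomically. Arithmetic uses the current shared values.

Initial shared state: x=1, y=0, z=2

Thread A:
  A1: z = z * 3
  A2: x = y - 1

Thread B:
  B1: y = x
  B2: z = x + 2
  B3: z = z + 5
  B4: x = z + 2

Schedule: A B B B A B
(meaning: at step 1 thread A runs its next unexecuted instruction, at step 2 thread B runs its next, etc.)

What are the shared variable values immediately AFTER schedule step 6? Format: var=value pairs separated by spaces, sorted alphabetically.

Answer: x=10 y=1 z=8

Derivation:
Step 1: thread A executes A1 (z = z * 3). Shared: x=1 y=0 z=6. PCs: A@1 B@0
Step 2: thread B executes B1 (y = x). Shared: x=1 y=1 z=6. PCs: A@1 B@1
Step 3: thread B executes B2 (z = x + 2). Shared: x=1 y=1 z=3. PCs: A@1 B@2
Step 4: thread B executes B3 (z = z + 5). Shared: x=1 y=1 z=8. PCs: A@1 B@3
Step 5: thread A executes A2 (x = y - 1). Shared: x=0 y=1 z=8. PCs: A@2 B@3
Step 6: thread B executes B4 (x = z + 2). Shared: x=10 y=1 z=8. PCs: A@2 B@4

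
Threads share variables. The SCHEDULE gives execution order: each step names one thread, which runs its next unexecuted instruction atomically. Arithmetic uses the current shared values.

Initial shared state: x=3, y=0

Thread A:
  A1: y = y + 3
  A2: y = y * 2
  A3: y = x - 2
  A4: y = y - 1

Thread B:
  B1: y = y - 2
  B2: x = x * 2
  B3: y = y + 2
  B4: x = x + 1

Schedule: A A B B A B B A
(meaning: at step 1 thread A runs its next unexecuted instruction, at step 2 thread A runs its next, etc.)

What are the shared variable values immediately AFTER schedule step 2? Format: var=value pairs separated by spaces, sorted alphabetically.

Step 1: thread A executes A1 (y = y + 3). Shared: x=3 y=3. PCs: A@1 B@0
Step 2: thread A executes A2 (y = y * 2). Shared: x=3 y=6. PCs: A@2 B@0

Answer: x=3 y=6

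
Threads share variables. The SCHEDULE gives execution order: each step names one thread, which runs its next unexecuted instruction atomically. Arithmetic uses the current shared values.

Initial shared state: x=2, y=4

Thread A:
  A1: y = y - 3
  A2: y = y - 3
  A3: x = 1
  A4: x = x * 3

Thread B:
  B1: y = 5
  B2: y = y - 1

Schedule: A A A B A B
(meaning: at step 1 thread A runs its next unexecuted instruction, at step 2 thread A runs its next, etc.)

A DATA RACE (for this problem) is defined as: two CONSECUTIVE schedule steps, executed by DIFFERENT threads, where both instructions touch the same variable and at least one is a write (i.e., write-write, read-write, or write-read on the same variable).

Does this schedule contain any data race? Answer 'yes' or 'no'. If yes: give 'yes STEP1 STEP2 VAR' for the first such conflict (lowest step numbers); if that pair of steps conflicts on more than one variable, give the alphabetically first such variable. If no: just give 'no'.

Steps 1,2: same thread (A). No race.
Steps 2,3: same thread (A). No race.
Steps 3,4: A(r=-,w=x) vs B(r=-,w=y). No conflict.
Steps 4,5: B(r=-,w=y) vs A(r=x,w=x). No conflict.
Steps 5,6: A(r=x,w=x) vs B(r=y,w=y). No conflict.

Answer: no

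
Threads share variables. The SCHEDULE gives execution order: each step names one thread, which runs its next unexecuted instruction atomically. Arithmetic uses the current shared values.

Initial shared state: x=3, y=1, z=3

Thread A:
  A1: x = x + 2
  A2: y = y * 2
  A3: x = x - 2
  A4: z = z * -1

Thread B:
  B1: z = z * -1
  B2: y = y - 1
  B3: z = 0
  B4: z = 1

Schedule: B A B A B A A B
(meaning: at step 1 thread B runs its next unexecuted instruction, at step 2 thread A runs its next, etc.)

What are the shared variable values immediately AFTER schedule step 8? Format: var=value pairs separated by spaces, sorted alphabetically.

Answer: x=3 y=0 z=1

Derivation:
Step 1: thread B executes B1 (z = z * -1). Shared: x=3 y=1 z=-3. PCs: A@0 B@1
Step 2: thread A executes A1 (x = x + 2). Shared: x=5 y=1 z=-3. PCs: A@1 B@1
Step 3: thread B executes B2 (y = y - 1). Shared: x=5 y=0 z=-3. PCs: A@1 B@2
Step 4: thread A executes A2 (y = y * 2). Shared: x=5 y=0 z=-3. PCs: A@2 B@2
Step 5: thread B executes B3 (z = 0). Shared: x=5 y=0 z=0. PCs: A@2 B@3
Step 6: thread A executes A3 (x = x - 2). Shared: x=3 y=0 z=0. PCs: A@3 B@3
Step 7: thread A executes A4 (z = z * -1). Shared: x=3 y=0 z=0. PCs: A@4 B@3
Step 8: thread B executes B4 (z = 1). Shared: x=3 y=0 z=1. PCs: A@4 B@4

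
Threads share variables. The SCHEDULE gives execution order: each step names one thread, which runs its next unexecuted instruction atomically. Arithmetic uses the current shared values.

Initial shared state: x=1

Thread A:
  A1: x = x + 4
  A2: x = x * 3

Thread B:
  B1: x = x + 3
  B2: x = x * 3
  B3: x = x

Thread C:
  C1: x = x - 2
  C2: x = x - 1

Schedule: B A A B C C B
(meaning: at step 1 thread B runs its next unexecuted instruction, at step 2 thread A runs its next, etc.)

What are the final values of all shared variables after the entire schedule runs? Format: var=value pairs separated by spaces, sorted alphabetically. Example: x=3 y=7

Step 1: thread B executes B1 (x = x + 3). Shared: x=4. PCs: A@0 B@1 C@0
Step 2: thread A executes A1 (x = x + 4). Shared: x=8. PCs: A@1 B@1 C@0
Step 3: thread A executes A2 (x = x * 3). Shared: x=24. PCs: A@2 B@1 C@0
Step 4: thread B executes B2 (x = x * 3). Shared: x=72. PCs: A@2 B@2 C@0
Step 5: thread C executes C1 (x = x - 2). Shared: x=70. PCs: A@2 B@2 C@1
Step 6: thread C executes C2 (x = x - 1). Shared: x=69. PCs: A@2 B@2 C@2
Step 7: thread B executes B3 (x = x). Shared: x=69. PCs: A@2 B@3 C@2

Answer: x=69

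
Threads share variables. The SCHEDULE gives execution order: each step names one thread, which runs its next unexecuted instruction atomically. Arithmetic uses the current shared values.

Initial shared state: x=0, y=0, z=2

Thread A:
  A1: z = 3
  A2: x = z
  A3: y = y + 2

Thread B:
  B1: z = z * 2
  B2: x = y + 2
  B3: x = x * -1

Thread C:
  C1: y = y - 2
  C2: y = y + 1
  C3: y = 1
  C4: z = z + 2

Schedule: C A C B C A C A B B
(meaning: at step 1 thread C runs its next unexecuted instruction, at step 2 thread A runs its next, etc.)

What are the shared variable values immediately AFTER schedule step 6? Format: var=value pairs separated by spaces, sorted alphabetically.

Answer: x=6 y=1 z=6

Derivation:
Step 1: thread C executes C1 (y = y - 2). Shared: x=0 y=-2 z=2. PCs: A@0 B@0 C@1
Step 2: thread A executes A1 (z = 3). Shared: x=0 y=-2 z=3. PCs: A@1 B@0 C@1
Step 3: thread C executes C2 (y = y + 1). Shared: x=0 y=-1 z=3. PCs: A@1 B@0 C@2
Step 4: thread B executes B1 (z = z * 2). Shared: x=0 y=-1 z=6. PCs: A@1 B@1 C@2
Step 5: thread C executes C3 (y = 1). Shared: x=0 y=1 z=6. PCs: A@1 B@1 C@3
Step 6: thread A executes A2 (x = z). Shared: x=6 y=1 z=6. PCs: A@2 B@1 C@3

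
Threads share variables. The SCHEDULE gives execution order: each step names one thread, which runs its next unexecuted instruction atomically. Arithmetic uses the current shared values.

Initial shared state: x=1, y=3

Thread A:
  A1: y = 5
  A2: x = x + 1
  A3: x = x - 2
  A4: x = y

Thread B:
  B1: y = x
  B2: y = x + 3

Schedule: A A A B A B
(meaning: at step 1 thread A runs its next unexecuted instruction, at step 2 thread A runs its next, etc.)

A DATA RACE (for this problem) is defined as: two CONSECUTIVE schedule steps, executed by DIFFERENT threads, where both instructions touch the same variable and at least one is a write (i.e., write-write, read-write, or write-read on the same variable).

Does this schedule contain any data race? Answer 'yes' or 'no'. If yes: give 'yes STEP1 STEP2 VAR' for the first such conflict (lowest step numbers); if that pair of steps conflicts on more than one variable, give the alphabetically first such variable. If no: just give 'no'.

Answer: yes 3 4 x

Derivation:
Steps 1,2: same thread (A). No race.
Steps 2,3: same thread (A). No race.
Steps 3,4: A(x = x - 2) vs B(y = x). RACE on x (W-R).
Steps 4,5: B(y = x) vs A(x = y). RACE on x (R-W), y (W-R). Multiple vars; alphabetically first is x.
Steps 5,6: A(x = y) vs B(y = x + 3). RACE on x (W-R), y (R-W). Multiple vars; alphabetically first is x.
First conflict at steps 3,4.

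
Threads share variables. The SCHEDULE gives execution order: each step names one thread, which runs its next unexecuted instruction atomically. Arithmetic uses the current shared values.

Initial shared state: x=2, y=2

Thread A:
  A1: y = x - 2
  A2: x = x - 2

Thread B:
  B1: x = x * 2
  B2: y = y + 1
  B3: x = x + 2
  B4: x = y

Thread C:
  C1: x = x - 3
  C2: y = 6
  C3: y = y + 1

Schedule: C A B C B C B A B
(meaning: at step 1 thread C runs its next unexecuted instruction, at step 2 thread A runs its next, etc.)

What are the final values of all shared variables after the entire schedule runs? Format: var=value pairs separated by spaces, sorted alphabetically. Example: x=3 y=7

Answer: x=8 y=8

Derivation:
Step 1: thread C executes C1 (x = x - 3). Shared: x=-1 y=2. PCs: A@0 B@0 C@1
Step 2: thread A executes A1 (y = x - 2). Shared: x=-1 y=-3. PCs: A@1 B@0 C@1
Step 3: thread B executes B1 (x = x * 2). Shared: x=-2 y=-3. PCs: A@1 B@1 C@1
Step 4: thread C executes C2 (y = 6). Shared: x=-2 y=6. PCs: A@1 B@1 C@2
Step 5: thread B executes B2 (y = y + 1). Shared: x=-2 y=7. PCs: A@1 B@2 C@2
Step 6: thread C executes C3 (y = y + 1). Shared: x=-2 y=8. PCs: A@1 B@2 C@3
Step 7: thread B executes B3 (x = x + 2). Shared: x=0 y=8. PCs: A@1 B@3 C@3
Step 8: thread A executes A2 (x = x - 2). Shared: x=-2 y=8. PCs: A@2 B@3 C@3
Step 9: thread B executes B4 (x = y). Shared: x=8 y=8. PCs: A@2 B@4 C@3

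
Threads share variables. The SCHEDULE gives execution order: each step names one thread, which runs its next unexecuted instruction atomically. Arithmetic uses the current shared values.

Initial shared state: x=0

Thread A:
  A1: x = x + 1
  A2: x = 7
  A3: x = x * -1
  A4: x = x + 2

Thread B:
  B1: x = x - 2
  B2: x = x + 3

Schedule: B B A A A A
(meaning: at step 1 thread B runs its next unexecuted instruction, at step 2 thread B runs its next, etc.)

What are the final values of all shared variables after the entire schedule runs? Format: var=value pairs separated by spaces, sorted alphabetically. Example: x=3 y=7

Step 1: thread B executes B1 (x = x - 2). Shared: x=-2. PCs: A@0 B@1
Step 2: thread B executes B2 (x = x + 3). Shared: x=1. PCs: A@0 B@2
Step 3: thread A executes A1 (x = x + 1). Shared: x=2. PCs: A@1 B@2
Step 4: thread A executes A2 (x = 7). Shared: x=7. PCs: A@2 B@2
Step 5: thread A executes A3 (x = x * -1). Shared: x=-7. PCs: A@3 B@2
Step 6: thread A executes A4 (x = x + 2). Shared: x=-5. PCs: A@4 B@2

Answer: x=-5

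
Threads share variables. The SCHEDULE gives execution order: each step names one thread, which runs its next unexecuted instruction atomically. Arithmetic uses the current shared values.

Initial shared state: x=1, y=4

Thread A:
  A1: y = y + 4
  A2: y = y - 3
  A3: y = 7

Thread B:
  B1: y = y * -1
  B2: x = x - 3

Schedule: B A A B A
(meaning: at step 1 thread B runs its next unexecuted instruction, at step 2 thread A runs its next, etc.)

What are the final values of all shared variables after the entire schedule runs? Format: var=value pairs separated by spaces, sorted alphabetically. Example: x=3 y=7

Answer: x=-2 y=7

Derivation:
Step 1: thread B executes B1 (y = y * -1). Shared: x=1 y=-4. PCs: A@0 B@1
Step 2: thread A executes A1 (y = y + 4). Shared: x=1 y=0. PCs: A@1 B@1
Step 3: thread A executes A2 (y = y - 3). Shared: x=1 y=-3. PCs: A@2 B@1
Step 4: thread B executes B2 (x = x - 3). Shared: x=-2 y=-3. PCs: A@2 B@2
Step 5: thread A executes A3 (y = 7). Shared: x=-2 y=7. PCs: A@3 B@2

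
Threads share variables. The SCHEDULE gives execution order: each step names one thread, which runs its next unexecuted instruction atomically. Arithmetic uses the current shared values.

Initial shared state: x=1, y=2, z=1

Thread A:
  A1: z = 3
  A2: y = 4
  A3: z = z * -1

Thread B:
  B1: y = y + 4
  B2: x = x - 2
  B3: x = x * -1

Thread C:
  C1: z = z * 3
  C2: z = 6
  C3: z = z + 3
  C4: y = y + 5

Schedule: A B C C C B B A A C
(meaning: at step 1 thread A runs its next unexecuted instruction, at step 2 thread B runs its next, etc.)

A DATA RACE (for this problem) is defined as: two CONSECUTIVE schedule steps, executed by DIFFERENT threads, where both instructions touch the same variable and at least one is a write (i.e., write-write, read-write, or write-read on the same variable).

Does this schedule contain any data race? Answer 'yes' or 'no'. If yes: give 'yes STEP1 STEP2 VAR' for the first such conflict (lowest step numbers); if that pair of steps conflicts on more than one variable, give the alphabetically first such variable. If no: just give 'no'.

Answer: no

Derivation:
Steps 1,2: A(r=-,w=z) vs B(r=y,w=y). No conflict.
Steps 2,3: B(r=y,w=y) vs C(r=z,w=z). No conflict.
Steps 3,4: same thread (C). No race.
Steps 4,5: same thread (C). No race.
Steps 5,6: C(r=z,w=z) vs B(r=x,w=x). No conflict.
Steps 6,7: same thread (B). No race.
Steps 7,8: B(r=x,w=x) vs A(r=-,w=y). No conflict.
Steps 8,9: same thread (A). No race.
Steps 9,10: A(r=z,w=z) vs C(r=y,w=y). No conflict.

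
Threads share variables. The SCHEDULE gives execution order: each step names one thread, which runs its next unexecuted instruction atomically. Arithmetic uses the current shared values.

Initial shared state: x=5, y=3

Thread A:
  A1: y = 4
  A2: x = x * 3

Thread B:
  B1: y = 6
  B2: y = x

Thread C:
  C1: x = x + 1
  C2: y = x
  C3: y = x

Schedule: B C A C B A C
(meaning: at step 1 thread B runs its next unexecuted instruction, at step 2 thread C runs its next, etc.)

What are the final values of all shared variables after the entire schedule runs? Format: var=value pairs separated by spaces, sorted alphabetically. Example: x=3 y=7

Answer: x=18 y=18

Derivation:
Step 1: thread B executes B1 (y = 6). Shared: x=5 y=6. PCs: A@0 B@1 C@0
Step 2: thread C executes C1 (x = x + 1). Shared: x=6 y=6. PCs: A@0 B@1 C@1
Step 3: thread A executes A1 (y = 4). Shared: x=6 y=4. PCs: A@1 B@1 C@1
Step 4: thread C executes C2 (y = x). Shared: x=6 y=6. PCs: A@1 B@1 C@2
Step 5: thread B executes B2 (y = x). Shared: x=6 y=6. PCs: A@1 B@2 C@2
Step 6: thread A executes A2 (x = x * 3). Shared: x=18 y=6. PCs: A@2 B@2 C@2
Step 7: thread C executes C3 (y = x). Shared: x=18 y=18. PCs: A@2 B@2 C@3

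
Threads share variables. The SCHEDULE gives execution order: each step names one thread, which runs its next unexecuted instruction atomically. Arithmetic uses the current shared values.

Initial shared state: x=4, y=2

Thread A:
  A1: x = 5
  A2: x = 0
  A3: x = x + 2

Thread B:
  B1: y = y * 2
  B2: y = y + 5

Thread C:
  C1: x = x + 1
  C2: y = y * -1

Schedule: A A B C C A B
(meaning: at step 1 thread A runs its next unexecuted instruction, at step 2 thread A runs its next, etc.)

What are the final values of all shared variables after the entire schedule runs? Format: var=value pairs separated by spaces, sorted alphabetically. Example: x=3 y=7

Step 1: thread A executes A1 (x = 5). Shared: x=5 y=2. PCs: A@1 B@0 C@0
Step 2: thread A executes A2 (x = 0). Shared: x=0 y=2. PCs: A@2 B@0 C@0
Step 3: thread B executes B1 (y = y * 2). Shared: x=0 y=4. PCs: A@2 B@1 C@0
Step 4: thread C executes C1 (x = x + 1). Shared: x=1 y=4. PCs: A@2 B@1 C@1
Step 5: thread C executes C2 (y = y * -1). Shared: x=1 y=-4. PCs: A@2 B@1 C@2
Step 6: thread A executes A3 (x = x + 2). Shared: x=3 y=-4. PCs: A@3 B@1 C@2
Step 7: thread B executes B2 (y = y + 5). Shared: x=3 y=1. PCs: A@3 B@2 C@2

Answer: x=3 y=1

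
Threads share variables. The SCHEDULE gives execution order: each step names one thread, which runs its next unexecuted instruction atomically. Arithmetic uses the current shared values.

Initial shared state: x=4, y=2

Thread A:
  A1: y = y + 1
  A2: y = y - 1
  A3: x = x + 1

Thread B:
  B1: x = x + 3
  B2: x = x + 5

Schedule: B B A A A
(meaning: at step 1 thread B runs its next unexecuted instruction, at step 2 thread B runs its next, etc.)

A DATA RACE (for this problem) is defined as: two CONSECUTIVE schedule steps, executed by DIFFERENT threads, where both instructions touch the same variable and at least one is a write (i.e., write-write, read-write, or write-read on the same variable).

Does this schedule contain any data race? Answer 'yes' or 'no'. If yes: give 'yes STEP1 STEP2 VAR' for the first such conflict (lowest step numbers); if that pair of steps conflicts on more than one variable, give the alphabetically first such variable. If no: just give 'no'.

Steps 1,2: same thread (B). No race.
Steps 2,3: B(r=x,w=x) vs A(r=y,w=y). No conflict.
Steps 3,4: same thread (A). No race.
Steps 4,5: same thread (A). No race.

Answer: no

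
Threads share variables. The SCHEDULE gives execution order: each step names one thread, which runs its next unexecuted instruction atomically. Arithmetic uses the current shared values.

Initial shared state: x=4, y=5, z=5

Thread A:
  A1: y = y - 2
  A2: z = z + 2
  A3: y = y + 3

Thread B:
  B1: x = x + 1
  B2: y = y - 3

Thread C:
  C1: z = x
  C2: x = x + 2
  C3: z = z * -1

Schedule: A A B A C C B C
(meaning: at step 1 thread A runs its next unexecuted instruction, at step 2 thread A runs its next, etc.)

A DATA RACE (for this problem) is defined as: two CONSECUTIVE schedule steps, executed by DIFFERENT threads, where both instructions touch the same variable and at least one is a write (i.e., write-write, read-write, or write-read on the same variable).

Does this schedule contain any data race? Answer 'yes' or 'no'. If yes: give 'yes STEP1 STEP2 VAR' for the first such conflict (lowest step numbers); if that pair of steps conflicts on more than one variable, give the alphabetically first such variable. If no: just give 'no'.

Steps 1,2: same thread (A). No race.
Steps 2,3: A(r=z,w=z) vs B(r=x,w=x). No conflict.
Steps 3,4: B(r=x,w=x) vs A(r=y,w=y). No conflict.
Steps 4,5: A(r=y,w=y) vs C(r=x,w=z). No conflict.
Steps 5,6: same thread (C). No race.
Steps 6,7: C(r=x,w=x) vs B(r=y,w=y). No conflict.
Steps 7,8: B(r=y,w=y) vs C(r=z,w=z). No conflict.

Answer: no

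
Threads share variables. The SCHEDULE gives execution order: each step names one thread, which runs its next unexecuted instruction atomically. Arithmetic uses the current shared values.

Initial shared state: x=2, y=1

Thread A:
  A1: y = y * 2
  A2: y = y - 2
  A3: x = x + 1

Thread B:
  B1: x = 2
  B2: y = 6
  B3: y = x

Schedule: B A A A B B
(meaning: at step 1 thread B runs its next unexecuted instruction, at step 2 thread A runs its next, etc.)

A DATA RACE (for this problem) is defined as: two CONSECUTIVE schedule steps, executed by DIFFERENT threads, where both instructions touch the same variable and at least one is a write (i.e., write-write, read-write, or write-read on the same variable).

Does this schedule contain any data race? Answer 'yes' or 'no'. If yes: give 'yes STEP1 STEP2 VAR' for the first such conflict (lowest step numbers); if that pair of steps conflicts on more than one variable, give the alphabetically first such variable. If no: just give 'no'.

Answer: no

Derivation:
Steps 1,2: B(r=-,w=x) vs A(r=y,w=y). No conflict.
Steps 2,3: same thread (A). No race.
Steps 3,4: same thread (A). No race.
Steps 4,5: A(r=x,w=x) vs B(r=-,w=y). No conflict.
Steps 5,6: same thread (B). No race.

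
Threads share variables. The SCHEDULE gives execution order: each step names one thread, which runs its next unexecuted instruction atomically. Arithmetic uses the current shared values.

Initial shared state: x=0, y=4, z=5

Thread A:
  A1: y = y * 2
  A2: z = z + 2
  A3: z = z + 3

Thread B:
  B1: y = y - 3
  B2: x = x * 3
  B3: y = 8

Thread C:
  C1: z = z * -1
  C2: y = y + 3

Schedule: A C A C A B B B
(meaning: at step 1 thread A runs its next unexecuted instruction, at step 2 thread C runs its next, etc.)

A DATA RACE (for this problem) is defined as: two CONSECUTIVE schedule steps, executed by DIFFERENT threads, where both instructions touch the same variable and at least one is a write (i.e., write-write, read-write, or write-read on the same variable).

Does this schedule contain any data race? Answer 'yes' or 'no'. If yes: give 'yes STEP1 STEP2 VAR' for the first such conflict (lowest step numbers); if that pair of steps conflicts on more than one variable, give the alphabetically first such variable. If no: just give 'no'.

Answer: yes 2 3 z

Derivation:
Steps 1,2: A(r=y,w=y) vs C(r=z,w=z). No conflict.
Steps 2,3: C(z = z * -1) vs A(z = z + 2). RACE on z (W-W).
Steps 3,4: A(r=z,w=z) vs C(r=y,w=y). No conflict.
Steps 4,5: C(r=y,w=y) vs A(r=z,w=z). No conflict.
Steps 5,6: A(r=z,w=z) vs B(r=y,w=y). No conflict.
Steps 6,7: same thread (B). No race.
Steps 7,8: same thread (B). No race.
First conflict at steps 2,3.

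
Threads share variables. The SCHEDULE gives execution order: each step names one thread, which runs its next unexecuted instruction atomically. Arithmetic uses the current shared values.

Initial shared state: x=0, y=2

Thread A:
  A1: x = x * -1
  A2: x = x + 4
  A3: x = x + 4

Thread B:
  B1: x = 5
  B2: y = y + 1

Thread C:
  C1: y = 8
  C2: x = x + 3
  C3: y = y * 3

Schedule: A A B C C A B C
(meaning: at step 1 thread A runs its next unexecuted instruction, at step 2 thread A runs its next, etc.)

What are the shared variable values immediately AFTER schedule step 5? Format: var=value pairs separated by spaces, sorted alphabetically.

Answer: x=8 y=8

Derivation:
Step 1: thread A executes A1 (x = x * -1). Shared: x=0 y=2. PCs: A@1 B@0 C@0
Step 2: thread A executes A2 (x = x + 4). Shared: x=4 y=2. PCs: A@2 B@0 C@0
Step 3: thread B executes B1 (x = 5). Shared: x=5 y=2. PCs: A@2 B@1 C@0
Step 4: thread C executes C1 (y = 8). Shared: x=5 y=8. PCs: A@2 B@1 C@1
Step 5: thread C executes C2 (x = x + 3). Shared: x=8 y=8. PCs: A@2 B@1 C@2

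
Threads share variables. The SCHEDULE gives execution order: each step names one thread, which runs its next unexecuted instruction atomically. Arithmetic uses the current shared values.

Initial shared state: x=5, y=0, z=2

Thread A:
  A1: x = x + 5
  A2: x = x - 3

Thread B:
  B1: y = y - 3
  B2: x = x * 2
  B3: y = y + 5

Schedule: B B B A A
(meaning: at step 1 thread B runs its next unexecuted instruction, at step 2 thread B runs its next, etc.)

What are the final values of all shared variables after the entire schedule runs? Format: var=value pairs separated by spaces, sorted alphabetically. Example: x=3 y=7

Step 1: thread B executes B1 (y = y - 3). Shared: x=5 y=-3 z=2. PCs: A@0 B@1
Step 2: thread B executes B2 (x = x * 2). Shared: x=10 y=-3 z=2. PCs: A@0 B@2
Step 3: thread B executes B3 (y = y + 5). Shared: x=10 y=2 z=2. PCs: A@0 B@3
Step 4: thread A executes A1 (x = x + 5). Shared: x=15 y=2 z=2. PCs: A@1 B@3
Step 5: thread A executes A2 (x = x - 3). Shared: x=12 y=2 z=2. PCs: A@2 B@3

Answer: x=12 y=2 z=2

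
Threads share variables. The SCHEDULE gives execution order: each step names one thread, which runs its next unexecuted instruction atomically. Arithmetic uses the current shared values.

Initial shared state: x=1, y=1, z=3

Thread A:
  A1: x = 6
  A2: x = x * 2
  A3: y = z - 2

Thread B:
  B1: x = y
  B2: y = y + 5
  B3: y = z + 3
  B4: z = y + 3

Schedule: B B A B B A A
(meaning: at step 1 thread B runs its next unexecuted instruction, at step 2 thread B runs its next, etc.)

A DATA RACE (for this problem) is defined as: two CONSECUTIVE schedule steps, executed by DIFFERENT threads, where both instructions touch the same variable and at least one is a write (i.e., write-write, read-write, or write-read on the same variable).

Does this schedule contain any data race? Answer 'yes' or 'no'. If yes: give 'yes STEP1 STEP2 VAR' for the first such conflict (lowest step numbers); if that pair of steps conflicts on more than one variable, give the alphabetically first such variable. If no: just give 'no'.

Answer: no

Derivation:
Steps 1,2: same thread (B). No race.
Steps 2,3: B(r=y,w=y) vs A(r=-,w=x). No conflict.
Steps 3,4: A(r=-,w=x) vs B(r=z,w=y). No conflict.
Steps 4,5: same thread (B). No race.
Steps 5,6: B(r=y,w=z) vs A(r=x,w=x). No conflict.
Steps 6,7: same thread (A). No race.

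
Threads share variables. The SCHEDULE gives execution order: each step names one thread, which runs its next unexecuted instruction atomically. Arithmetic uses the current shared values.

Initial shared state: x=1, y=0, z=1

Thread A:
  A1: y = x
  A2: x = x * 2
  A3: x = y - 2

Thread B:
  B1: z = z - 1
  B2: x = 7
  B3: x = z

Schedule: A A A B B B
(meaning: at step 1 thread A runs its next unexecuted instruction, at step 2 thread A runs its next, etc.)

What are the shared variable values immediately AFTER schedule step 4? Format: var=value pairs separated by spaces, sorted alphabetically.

Answer: x=-1 y=1 z=0

Derivation:
Step 1: thread A executes A1 (y = x). Shared: x=1 y=1 z=1. PCs: A@1 B@0
Step 2: thread A executes A2 (x = x * 2). Shared: x=2 y=1 z=1. PCs: A@2 B@0
Step 3: thread A executes A3 (x = y - 2). Shared: x=-1 y=1 z=1. PCs: A@3 B@0
Step 4: thread B executes B1 (z = z - 1). Shared: x=-1 y=1 z=0. PCs: A@3 B@1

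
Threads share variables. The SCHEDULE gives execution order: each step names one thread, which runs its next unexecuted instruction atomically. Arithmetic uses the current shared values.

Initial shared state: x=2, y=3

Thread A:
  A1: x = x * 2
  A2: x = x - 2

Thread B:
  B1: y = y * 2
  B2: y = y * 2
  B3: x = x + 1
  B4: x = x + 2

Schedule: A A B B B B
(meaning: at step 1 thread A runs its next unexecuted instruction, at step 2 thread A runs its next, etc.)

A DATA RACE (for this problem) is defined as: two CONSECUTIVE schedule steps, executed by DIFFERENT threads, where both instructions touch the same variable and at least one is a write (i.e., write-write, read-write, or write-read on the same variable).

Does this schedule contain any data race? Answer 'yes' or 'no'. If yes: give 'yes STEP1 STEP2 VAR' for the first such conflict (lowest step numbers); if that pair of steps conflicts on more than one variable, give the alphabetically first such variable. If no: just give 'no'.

Answer: no

Derivation:
Steps 1,2: same thread (A). No race.
Steps 2,3: A(r=x,w=x) vs B(r=y,w=y). No conflict.
Steps 3,4: same thread (B). No race.
Steps 4,5: same thread (B). No race.
Steps 5,6: same thread (B). No race.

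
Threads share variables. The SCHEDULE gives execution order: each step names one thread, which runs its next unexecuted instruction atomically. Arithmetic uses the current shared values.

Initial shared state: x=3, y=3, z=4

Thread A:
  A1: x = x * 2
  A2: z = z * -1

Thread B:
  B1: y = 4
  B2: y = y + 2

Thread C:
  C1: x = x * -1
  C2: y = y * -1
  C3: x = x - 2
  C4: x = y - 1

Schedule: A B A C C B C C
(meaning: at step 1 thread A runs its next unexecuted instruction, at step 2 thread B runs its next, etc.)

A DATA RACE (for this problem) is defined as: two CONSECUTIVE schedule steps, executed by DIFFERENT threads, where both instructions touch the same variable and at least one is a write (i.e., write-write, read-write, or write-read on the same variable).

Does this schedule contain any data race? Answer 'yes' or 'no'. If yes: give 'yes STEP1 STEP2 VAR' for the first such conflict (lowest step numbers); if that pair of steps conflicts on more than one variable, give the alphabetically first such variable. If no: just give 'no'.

Answer: yes 5 6 y

Derivation:
Steps 1,2: A(r=x,w=x) vs B(r=-,w=y). No conflict.
Steps 2,3: B(r=-,w=y) vs A(r=z,w=z). No conflict.
Steps 3,4: A(r=z,w=z) vs C(r=x,w=x). No conflict.
Steps 4,5: same thread (C). No race.
Steps 5,6: C(y = y * -1) vs B(y = y + 2). RACE on y (W-W).
Steps 6,7: B(r=y,w=y) vs C(r=x,w=x). No conflict.
Steps 7,8: same thread (C). No race.
First conflict at steps 5,6.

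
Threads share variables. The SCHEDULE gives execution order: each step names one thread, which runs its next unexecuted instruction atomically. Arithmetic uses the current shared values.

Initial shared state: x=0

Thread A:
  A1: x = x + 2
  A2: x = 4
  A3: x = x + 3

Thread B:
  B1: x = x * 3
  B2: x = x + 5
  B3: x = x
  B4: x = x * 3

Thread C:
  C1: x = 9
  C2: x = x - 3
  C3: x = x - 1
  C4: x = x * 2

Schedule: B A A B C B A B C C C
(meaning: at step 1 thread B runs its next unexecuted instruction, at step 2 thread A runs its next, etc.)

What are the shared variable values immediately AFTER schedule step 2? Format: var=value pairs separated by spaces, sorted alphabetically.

Answer: x=2

Derivation:
Step 1: thread B executes B1 (x = x * 3). Shared: x=0. PCs: A@0 B@1 C@0
Step 2: thread A executes A1 (x = x + 2). Shared: x=2. PCs: A@1 B@1 C@0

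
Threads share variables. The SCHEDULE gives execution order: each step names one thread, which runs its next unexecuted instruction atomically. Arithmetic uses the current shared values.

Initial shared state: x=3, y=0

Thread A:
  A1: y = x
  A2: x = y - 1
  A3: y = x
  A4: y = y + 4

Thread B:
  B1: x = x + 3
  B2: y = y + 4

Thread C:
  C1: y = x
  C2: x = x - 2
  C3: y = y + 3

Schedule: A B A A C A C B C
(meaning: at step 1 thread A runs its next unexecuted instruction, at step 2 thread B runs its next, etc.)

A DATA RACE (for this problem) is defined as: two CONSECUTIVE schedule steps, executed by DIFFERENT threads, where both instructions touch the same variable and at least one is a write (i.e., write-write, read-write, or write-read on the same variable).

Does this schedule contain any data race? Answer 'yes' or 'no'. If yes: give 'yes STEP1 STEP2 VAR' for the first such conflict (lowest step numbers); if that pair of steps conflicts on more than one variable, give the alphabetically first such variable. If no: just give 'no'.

Answer: yes 1 2 x

Derivation:
Steps 1,2: A(y = x) vs B(x = x + 3). RACE on x (R-W).
Steps 2,3: B(x = x + 3) vs A(x = y - 1). RACE on x (W-W).
Steps 3,4: same thread (A). No race.
Steps 4,5: A(y = x) vs C(y = x). RACE on y (W-W).
Steps 5,6: C(y = x) vs A(y = y + 4). RACE on y (W-W).
Steps 6,7: A(r=y,w=y) vs C(r=x,w=x). No conflict.
Steps 7,8: C(r=x,w=x) vs B(r=y,w=y). No conflict.
Steps 8,9: B(y = y + 4) vs C(y = y + 3). RACE on y (W-W).
First conflict at steps 1,2.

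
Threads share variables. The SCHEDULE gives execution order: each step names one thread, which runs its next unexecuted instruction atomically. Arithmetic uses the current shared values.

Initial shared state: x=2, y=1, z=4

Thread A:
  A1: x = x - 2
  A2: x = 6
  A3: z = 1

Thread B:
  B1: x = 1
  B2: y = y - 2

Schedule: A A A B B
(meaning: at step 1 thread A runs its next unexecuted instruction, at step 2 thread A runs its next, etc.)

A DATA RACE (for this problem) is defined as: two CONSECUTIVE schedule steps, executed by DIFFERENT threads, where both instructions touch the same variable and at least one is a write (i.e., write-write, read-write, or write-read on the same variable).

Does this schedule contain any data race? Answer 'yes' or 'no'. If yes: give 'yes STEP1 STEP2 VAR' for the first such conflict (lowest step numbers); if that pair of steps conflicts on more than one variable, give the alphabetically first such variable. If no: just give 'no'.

Steps 1,2: same thread (A). No race.
Steps 2,3: same thread (A). No race.
Steps 3,4: A(r=-,w=z) vs B(r=-,w=x). No conflict.
Steps 4,5: same thread (B). No race.

Answer: no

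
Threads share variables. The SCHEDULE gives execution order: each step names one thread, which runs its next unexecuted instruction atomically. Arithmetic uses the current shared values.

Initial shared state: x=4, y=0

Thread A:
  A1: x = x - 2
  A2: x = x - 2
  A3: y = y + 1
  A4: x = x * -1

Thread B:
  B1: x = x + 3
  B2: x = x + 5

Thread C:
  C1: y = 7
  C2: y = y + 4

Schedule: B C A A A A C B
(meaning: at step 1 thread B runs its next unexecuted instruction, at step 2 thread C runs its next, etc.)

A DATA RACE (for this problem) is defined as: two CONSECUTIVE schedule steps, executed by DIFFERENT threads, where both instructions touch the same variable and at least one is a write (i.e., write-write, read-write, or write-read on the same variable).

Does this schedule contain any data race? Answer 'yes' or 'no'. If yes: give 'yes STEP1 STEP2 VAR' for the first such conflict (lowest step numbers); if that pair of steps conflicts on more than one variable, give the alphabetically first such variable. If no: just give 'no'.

Steps 1,2: B(r=x,w=x) vs C(r=-,w=y). No conflict.
Steps 2,3: C(r=-,w=y) vs A(r=x,w=x). No conflict.
Steps 3,4: same thread (A). No race.
Steps 4,5: same thread (A). No race.
Steps 5,6: same thread (A). No race.
Steps 6,7: A(r=x,w=x) vs C(r=y,w=y). No conflict.
Steps 7,8: C(r=y,w=y) vs B(r=x,w=x). No conflict.

Answer: no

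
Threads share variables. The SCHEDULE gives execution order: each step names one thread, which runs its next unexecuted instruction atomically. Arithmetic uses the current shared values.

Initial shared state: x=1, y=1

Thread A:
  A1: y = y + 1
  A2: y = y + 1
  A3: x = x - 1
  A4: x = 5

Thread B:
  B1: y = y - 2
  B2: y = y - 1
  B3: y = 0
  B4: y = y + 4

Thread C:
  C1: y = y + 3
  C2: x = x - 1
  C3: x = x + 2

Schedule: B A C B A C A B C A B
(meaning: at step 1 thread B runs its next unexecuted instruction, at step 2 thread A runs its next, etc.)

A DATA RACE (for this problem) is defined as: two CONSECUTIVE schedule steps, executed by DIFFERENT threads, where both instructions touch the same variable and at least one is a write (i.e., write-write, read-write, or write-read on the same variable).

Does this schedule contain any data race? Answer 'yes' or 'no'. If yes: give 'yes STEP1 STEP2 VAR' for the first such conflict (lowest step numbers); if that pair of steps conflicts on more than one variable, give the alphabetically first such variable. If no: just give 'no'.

Answer: yes 1 2 y

Derivation:
Steps 1,2: B(y = y - 2) vs A(y = y + 1). RACE on y (W-W).
Steps 2,3: A(y = y + 1) vs C(y = y + 3). RACE on y (W-W).
Steps 3,4: C(y = y + 3) vs B(y = y - 1). RACE on y (W-W).
Steps 4,5: B(y = y - 1) vs A(y = y + 1). RACE on y (W-W).
Steps 5,6: A(r=y,w=y) vs C(r=x,w=x). No conflict.
Steps 6,7: C(x = x - 1) vs A(x = x - 1). RACE on x (W-W).
Steps 7,8: A(r=x,w=x) vs B(r=-,w=y). No conflict.
Steps 8,9: B(r=-,w=y) vs C(r=x,w=x). No conflict.
Steps 9,10: C(x = x + 2) vs A(x = 5). RACE on x (W-W).
Steps 10,11: A(r=-,w=x) vs B(r=y,w=y). No conflict.
First conflict at steps 1,2.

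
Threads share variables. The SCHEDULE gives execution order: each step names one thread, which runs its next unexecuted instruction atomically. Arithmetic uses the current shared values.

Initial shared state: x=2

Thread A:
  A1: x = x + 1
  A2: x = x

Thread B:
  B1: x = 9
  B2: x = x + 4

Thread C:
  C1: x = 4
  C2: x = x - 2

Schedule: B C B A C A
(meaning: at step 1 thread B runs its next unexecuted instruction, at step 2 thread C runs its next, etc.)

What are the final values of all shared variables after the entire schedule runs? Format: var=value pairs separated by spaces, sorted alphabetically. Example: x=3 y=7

Answer: x=7

Derivation:
Step 1: thread B executes B1 (x = 9). Shared: x=9. PCs: A@0 B@1 C@0
Step 2: thread C executes C1 (x = 4). Shared: x=4. PCs: A@0 B@1 C@1
Step 3: thread B executes B2 (x = x + 4). Shared: x=8. PCs: A@0 B@2 C@1
Step 4: thread A executes A1 (x = x + 1). Shared: x=9. PCs: A@1 B@2 C@1
Step 5: thread C executes C2 (x = x - 2). Shared: x=7. PCs: A@1 B@2 C@2
Step 6: thread A executes A2 (x = x). Shared: x=7. PCs: A@2 B@2 C@2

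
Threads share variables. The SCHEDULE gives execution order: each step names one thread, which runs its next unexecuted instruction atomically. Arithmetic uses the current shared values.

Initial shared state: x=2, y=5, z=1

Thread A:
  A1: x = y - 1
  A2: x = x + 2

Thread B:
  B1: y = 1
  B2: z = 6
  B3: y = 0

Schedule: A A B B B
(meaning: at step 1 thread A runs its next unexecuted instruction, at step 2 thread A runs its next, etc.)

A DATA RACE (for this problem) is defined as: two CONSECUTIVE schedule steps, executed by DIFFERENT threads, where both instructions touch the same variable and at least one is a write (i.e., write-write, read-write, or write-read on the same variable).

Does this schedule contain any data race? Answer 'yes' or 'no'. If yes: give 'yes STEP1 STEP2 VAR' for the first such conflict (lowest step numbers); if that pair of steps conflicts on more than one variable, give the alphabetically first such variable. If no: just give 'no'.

Steps 1,2: same thread (A). No race.
Steps 2,3: A(r=x,w=x) vs B(r=-,w=y). No conflict.
Steps 3,4: same thread (B). No race.
Steps 4,5: same thread (B). No race.

Answer: no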